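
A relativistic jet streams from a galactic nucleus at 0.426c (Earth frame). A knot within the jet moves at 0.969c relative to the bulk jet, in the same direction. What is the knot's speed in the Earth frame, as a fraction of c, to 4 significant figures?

Relativistic velocity addition: u = (u' + v)/(1 + u'v/c²)
= (0.969 + 0.426)/(1 + 0.969×0.426) = 1.395/1.41279 = 0.9874

u ≈ 0.9874c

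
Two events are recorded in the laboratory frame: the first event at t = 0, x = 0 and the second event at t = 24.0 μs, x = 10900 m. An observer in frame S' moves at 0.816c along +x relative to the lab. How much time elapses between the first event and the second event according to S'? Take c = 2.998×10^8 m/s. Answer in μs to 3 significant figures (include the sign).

Δt' ≈ -9.80 μs

γ = 1/√(1 − 0.816²) = 1.7299
Δt' = γ(Δt − vΔx/c²) = 1.7299 × (24.0 μs − 0.816×10900 m / (2.998×10^8 m/s))
= 1.7299 × (-5.6678 μs) = -9.80 μs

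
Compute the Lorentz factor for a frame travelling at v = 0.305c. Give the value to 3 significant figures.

γ = 1/√(1 − β²) = 1/√(1 − 0.305²) = 1/√(0.90697) = 1.05

γ ≈ 1.05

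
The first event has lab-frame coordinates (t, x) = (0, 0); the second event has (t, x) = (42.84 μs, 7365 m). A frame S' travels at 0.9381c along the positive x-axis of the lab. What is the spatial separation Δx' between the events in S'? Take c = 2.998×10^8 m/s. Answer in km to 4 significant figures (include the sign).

γ = 1/√(1 − 0.9381²) = 2.88713
Δx' = γ(Δx − vΔt) = 2.88713 × (7365 m − 0.9381×(2.998×10^8 m/s)×42.84×10^-6 s)
= 2.88713 × (-4683.42 m) = -13.52 km

Δx' ≈ -13.52 km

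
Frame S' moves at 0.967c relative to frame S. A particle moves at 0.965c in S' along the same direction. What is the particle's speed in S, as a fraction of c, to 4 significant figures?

Relativistic velocity addition: u = (u' + v)/(1 + u'v/c²)
= (0.965 + 0.967)/(1 + 0.965×0.967) = 1.932/1.93315 = 0.9994

u ≈ 0.9994c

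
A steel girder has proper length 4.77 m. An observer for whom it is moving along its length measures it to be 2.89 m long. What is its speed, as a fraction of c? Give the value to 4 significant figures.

β ≈ 0.7956

γ = L₀/L = 4.77/2.89 = 1.65052
β = √(1 − 1/γ²) = 0.7956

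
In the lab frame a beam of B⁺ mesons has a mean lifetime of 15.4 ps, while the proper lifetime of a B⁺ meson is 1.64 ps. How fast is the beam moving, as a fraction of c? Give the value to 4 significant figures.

β ≈ 0.9943

γ = Δt/τ₀ = 15.4/1.64 = 9.39024
β = √(1 − 1/γ²) = √(1 − 1/9.39024²) = 0.9943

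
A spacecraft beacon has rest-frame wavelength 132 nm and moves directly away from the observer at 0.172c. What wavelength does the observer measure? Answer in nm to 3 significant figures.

λ_obs ≈ 157 nm

Relativistic Doppler: λ_obs = λ_src √((1+β)/(1−β))
= 132 × √(1.1720/0.82800) = 132 × 1.1897 = 157 nm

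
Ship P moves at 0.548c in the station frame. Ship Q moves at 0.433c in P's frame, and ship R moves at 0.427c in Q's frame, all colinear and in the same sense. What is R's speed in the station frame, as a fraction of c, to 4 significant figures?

u ≈ 0.9113c

Compose boost 2: (0.433 + 0.548)/(1 + 0.433×0.548) = 0.9810/1.23728 = 0.792866
Compose boost 3: (0.427 + 0.792866)/(1 + 0.427×0.792866) = 1.21987/1.33855 = 0.9113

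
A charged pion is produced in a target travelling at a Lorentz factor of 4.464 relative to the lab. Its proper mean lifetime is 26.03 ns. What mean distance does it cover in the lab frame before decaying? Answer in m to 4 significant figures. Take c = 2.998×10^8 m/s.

β = √(1 − 1/γ²) = √(1 − 1/4.464²) = 0.974586
Dilated lifetime: Δt = γτ₀ = 4.464 × 26.03 ns = 116.198 ns
d = vΔt = 0.974586c × 116.198 ns = 2.92181×10^8 m/s × 1.16198×10^-7 s = 33.95 m

d ≈ 33.95 m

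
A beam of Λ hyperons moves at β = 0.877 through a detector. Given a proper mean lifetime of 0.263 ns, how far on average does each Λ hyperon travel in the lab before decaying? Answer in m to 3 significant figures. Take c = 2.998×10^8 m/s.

d ≈ 0.144 m

γ = 1/√(1 − 0.877²) = 2.0812
Dilated lifetime: Δt = γτ₀ = 2.0812 × 0.263 ns = 0.54736 ns
d = vΔt = 0.877c × 0.54736 ns = 2.6292×10^8 m/s × 5.4736×10^-10 s = 0.144 m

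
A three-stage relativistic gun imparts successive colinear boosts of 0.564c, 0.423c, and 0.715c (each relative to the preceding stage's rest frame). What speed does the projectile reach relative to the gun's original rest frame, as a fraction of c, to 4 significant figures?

Compose boost 2: (0.423 + 0.564)/(1 + 0.423×0.564) = 0.9870/1.23857 = 0.796885
Compose boost 3: (0.715 + 0.796885)/(1 + 0.715×0.796885) = 1.51189/1.56977 = 0.9631

u ≈ 0.9631c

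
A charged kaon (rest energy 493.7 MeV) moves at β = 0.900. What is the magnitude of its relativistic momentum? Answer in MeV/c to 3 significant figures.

p ≈ 1020 MeV/c

γ = 1/√(1 − 0.900²) = 2.2942
p = γβm₀c = 2.2942 × 0.900 × 493.7 MeV/c = 1020 MeV/c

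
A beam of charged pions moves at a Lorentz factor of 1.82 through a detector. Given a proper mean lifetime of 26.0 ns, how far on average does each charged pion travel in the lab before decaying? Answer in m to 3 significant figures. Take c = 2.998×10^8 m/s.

d ≈ 11.9 m

β = √(1 − 1/γ²) = √(1 − 1/1.82²) = 0.83553
Dilated lifetime: Δt = γτ₀ = 1.82 × 26.0 ns = 47.320 ns
d = vΔt = 0.83553c × 47.320 ns = 2.5049×10^8 m/s × 4.7320×10^-8 s = 11.9 m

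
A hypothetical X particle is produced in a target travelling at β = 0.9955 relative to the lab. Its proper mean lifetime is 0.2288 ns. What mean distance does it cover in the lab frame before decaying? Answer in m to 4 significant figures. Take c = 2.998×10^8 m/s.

γ = 1/√(1 − 0.9955²) = 10.5528
Dilated lifetime: Δt = γτ₀ = 10.5528 × 0.2288 ns = 2.41448 ns
d = vΔt = 0.9955c × 2.41448 ns = 2.98451×10^8 m/s × 2.41448×10^-9 s = 0.7206 m

d ≈ 0.7206 m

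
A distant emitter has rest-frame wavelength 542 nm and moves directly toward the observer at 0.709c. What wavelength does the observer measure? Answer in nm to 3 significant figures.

λ_obs ≈ 224 nm

Relativistic Doppler: λ_obs = λ_src √((1−β)/(1+β))
= 542 × √(0.29100/1.7090) = 542 × 0.41264 = 224 nm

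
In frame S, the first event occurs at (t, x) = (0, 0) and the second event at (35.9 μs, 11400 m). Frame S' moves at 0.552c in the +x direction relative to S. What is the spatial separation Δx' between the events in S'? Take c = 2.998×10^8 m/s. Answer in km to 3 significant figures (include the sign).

Δx' ≈ 6.55 km

γ = 1/√(1 − 0.552²) = 1.1993
Δx' = γ(Δx − vΔt) = 1.1993 × (11400 m − 0.552×(2.998×10^8 m/s)×35.9×10^-6 s)
= 1.1993 × (5458.9 m) = 6.55 km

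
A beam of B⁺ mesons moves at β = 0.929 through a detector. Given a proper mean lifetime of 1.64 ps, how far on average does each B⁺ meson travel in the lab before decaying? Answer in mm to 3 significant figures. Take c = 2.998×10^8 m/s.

γ = 1/√(1 − 0.929²) = 2.7021
Dilated lifetime: Δt = γτ₀ = 2.7021 × 1.64 ps = 4.4315 ps
d = vΔt = 0.929c × 4.4315 ps = 2.7851×10^8 m/s × 4.4315×10^-12 s = 1.23 mm

d ≈ 1.23 mm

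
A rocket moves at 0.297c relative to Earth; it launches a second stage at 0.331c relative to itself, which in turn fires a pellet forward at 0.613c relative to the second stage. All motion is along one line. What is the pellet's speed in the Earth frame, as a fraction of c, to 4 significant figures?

u ≈ 0.8773c

Compose boost 2: (0.331 + 0.297)/(1 + 0.331×0.297) = 0.6280/1.09831 = 0.571789
Compose boost 3: (0.613 + 0.571789)/(1 + 0.613×0.571789) = 1.18479/1.35051 = 0.8773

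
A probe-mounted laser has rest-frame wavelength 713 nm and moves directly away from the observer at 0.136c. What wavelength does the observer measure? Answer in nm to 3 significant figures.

Relativistic Doppler: λ_obs = λ_src √((1+β)/(1−β))
= 713 × √(1.1360/0.86400) = 713 × 1.1467 = 818 nm

λ_obs ≈ 818 nm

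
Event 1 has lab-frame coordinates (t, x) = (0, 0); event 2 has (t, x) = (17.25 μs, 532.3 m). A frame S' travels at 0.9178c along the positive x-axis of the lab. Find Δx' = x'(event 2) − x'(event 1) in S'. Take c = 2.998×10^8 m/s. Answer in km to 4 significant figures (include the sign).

Δx' ≈ -10.61 km

γ = 1/√(1 − 0.9178²) = 2.51862
Δx' = γ(Δx − vΔt) = 2.51862 × (532.3 m − 0.9178×(2.998×10^8 m/s)×17.25×10^-6 s)
= 2.51862 × (-4214.15 m) = -10.61 km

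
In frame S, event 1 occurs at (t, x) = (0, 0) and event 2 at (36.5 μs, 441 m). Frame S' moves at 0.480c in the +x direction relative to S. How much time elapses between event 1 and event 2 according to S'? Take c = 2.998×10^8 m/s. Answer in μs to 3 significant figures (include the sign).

γ = 1/√(1 − 0.480²) = 1.1399
Δt' = γ(Δt − vΔx/c²) = 1.1399 × (36.5 μs − 0.480×441 m / (2.998×10^8 m/s))
= 1.1399 × (35.794 μs) = 40.8 μs

Δt' ≈ 40.8 μs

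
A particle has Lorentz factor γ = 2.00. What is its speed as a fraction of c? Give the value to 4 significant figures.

β = √(1 − 1/γ²) = √(1 − 1/2.00²) = √(0.750000) = 0.8660

β ≈ 0.8660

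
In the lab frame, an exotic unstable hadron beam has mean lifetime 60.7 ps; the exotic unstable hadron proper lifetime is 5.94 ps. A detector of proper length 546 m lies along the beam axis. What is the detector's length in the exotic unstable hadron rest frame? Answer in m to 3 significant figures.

Time dilation ⇒ γ = Δt/τ₀ = 60.7/5.94 = 10.219
Length contraction: L = L₀/γ = 546/10.219 = 53.4 m

L ≈ 53.4 m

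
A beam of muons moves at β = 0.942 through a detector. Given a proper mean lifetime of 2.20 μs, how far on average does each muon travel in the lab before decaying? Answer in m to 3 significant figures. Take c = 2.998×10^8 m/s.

γ = 1/√(1 − 0.942²) = 2.9796
Dilated lifetime: Δt = γτ₀ = 2.9796 × 2.20 μs = 6.5552 μs
d = vΔt = 0.942c × 6.5552 μs = 2.8241×10^8 m/s × 6.5552×10^-6 s = 1850 m

d ≈ 1850 m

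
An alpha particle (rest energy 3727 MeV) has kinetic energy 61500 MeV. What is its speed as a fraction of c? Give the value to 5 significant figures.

β ≈ 0.99837

γ = 1 + K/(m₀c²) = 1 + 61500/3727 = 17.50121
β = √(1 − 1/γ²) = 0.99837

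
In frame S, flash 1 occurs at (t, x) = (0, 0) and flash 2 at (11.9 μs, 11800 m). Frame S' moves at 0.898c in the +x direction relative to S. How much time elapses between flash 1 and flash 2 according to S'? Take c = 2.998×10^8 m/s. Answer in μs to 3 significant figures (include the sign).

γ = 1/√(1 − 0.898²) = 2.2728
Δt' = γ(Δt − vΔx/c²) = 2.2728 × (11.9 μs − 0.898×11800 m / (2.998×10^8 m/s))
= 2.2728 × (-23.445 μs) = -53.3 μs

Δt' ≈ -53.3 μs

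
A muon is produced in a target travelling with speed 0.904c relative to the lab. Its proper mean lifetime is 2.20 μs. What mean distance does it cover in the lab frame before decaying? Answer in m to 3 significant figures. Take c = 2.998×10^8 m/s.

γ = 1/√(1 − 0.904²) = 2.3390
Dilated lifetime: Δt = γτ₀ = 2.3390 × 2.20 μs = 5.1458 μs
d = vΔt = 0.904c × 5.1458 μs = 2.7102×10^8 m/s × 5.1458×10^-6 s = 1390 m

d ≈ 1390 m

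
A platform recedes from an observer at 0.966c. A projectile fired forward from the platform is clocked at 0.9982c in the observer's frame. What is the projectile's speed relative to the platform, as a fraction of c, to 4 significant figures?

Inverse velocity addition: u' = (u − v)/(1 − uv/c²)
= (0.9982 − 0.966)/(1 − 0.9982×0.966) = 0.03220/0.0357388 = 0.9010

u' ≈ 0.9010c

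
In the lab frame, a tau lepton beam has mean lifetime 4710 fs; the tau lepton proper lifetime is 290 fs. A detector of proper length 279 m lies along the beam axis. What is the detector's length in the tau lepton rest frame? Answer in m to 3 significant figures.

Time dilation ⇒ γ = Δt/τ₀ = 4710/290 = 16.241
Length contraction: L = L₀/γ = 279/16.241 = 17.2 m

L ≈ 17.2 m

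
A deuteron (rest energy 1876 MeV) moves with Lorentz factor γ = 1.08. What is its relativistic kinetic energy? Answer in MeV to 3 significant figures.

K ≈ 150 MeV

γ = 1.08 (given)
K = (γ − 1)m₀c² = (1.08 − 1) × 1876 MeV = 0.080000 × 1876 MeV = 150 MeV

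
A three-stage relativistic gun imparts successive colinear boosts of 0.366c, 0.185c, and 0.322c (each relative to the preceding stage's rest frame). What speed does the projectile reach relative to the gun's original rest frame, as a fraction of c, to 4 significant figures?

u ≈ 0.7186c

Compose boost 2: (0.185 + 0.366)/(1 + 0.185×0.366) = 0.5510/1.06771 = 0.516058
Compose boost 3: (0.322 + 0.516058)/(1 + 0.322×0.516058) = 0.838058/1.16617 = 0.7186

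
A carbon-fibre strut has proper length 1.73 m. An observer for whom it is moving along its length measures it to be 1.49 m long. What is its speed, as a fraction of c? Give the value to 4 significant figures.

γ = L₀/L = 1.73/1.49 = 1.16107
β = √(1 − 1/γ²) = 0.5081

β ≈ 0.5081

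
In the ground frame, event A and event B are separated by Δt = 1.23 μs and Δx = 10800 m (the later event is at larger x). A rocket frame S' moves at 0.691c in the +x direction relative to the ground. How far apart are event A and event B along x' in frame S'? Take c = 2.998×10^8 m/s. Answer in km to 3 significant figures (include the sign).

γ = 1/√(1 − 0.691²) = 1.3834
Δx' = γ(Δx − vΔt) = 1.3834 × (10800 m − 0.691×(2.998×10^8 m/s)×1.23×10^-6 s)
= 1.3834 × (10545 m) = 14.6 km

Δx' ≈ 14.6 km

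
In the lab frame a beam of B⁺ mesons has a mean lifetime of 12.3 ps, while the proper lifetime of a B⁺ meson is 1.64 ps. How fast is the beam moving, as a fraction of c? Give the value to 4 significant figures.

γ = Δt/τ₀ = 12.3/1.64 = 7.50000
β = √(1 − 1/γ²) = √(1 − 1/7.50000²) = 0.9911

β ≈ 0.9911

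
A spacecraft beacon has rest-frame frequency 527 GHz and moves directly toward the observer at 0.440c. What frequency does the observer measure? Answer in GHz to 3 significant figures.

Relativistic Doppler: f_obs = f_src √((1+β)/(1−β))
= 527 × √(1.4400/0.56000) = 527 × 1.6036 = 845 GHz

f_obs ≈ 845 GHz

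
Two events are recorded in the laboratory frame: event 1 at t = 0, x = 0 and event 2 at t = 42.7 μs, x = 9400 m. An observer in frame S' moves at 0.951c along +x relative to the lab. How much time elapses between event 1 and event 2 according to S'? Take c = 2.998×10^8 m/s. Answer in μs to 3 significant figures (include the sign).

Δt' ≈ 41.7 μs

γ = 1/√(1 − 0.951²) = 3.2342
Δt' = γ(Δt − vΔx/c²) = 3.2342 × (42.7 μs − 0.951×9400 m / (2.998×10^8 m/s))
= 3.2342 × (12.882 μs) = 41.7 μs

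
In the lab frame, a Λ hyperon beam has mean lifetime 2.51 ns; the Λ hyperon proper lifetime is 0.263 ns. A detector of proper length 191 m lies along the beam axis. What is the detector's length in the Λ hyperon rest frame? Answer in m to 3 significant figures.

Time dilation ⇒ γ = Δt/τ₀ = 2.51/0.263 = 9.5437
Length contraction: L = L₀/γ = 191/9.5437 = 20.0 m

L ≈ 20.0 m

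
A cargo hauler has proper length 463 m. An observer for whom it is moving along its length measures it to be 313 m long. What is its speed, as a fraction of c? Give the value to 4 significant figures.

γ = L₀/L = 463/313 = 1.47923
β = √(1 − 1/γ²) = 0.7369

β ≈ 0.7369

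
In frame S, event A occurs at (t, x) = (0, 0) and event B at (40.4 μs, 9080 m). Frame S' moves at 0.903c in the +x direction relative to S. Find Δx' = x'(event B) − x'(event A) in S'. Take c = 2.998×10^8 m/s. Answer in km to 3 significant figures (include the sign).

γ = 1/√(1 − 0.903²) = 2.3275
Δx' = γ(Δx − vΔt) = 2.3275 × (9080 m − 0.903×(2.998×10^8 m/s)×40.4×10^-6 s)
= 2.3275 × (-1857.1 m) = -4.32 km

Δx' ≈ -4.32 km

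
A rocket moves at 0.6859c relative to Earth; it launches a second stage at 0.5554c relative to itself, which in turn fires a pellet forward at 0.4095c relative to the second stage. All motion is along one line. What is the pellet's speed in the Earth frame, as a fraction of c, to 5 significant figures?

u ≈ 0.95635c

Compose boost 2: (0.5554 + 0.6859)/(1 + 0.5554×0.6859) = 1.2413/1.380949 = 0.8988747
Compose boost 3: (0.4095 + 0.8988747)/(1 + 0.4095×0.8988747) = 1.308375/1.368089 = 0.95635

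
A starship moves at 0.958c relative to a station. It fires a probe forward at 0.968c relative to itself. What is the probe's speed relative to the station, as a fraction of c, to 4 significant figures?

u ≈ 0.9993c

Relativistic velocity addition: u = (u' + v)/(1 + u'v/c²)
= (0.968 + 0.958)/(1 + 0.968×0.958) = 1.926/1.92734 = 0.9993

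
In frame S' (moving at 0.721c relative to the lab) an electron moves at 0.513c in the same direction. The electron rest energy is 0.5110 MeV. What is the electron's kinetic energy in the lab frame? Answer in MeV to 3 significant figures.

u_lab = (0.513 + 0.721)/(1 + 0.513×0.721) = 0.900813
γ = 1/√(1 − 0.900813²) = 2.3031
K = (γ − 1)m₀c² = (2.3031 − 1) × 0.5110 = 1.3031 × 0.5110 = 0.666 MeV

K ≈ 0.666 MeV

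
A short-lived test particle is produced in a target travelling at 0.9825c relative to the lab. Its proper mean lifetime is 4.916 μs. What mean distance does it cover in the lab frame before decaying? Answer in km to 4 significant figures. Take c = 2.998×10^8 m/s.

γ = 1/√(1 − 0.9825²) = 5.36876
Dilated lifetime: Δt = γτ₀ = 5.36876 × 4.916 μs = 26.3928 μs
d = vΔt = 0.9825c × 26.3928 μs = 2.94554×10^8 m/s × 2.63928×10^-5 s = 7.774 km

d ≈ 7.774 km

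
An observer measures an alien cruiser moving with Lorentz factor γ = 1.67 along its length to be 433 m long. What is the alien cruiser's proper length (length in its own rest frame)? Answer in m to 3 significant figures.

γ = 1.67 (given)
L₀ = γL = 1.67 × 433 = 723 m

L₀ ≈ 723 m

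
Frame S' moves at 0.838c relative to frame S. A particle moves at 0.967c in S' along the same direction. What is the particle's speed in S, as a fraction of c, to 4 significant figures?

u ≈ 0.9970c

Relativistic velocity addition: u = (u' + v)/(1 + u'v/c²)
= (0.967 + 0.838)/(1 + 0.967×0.838) = 1.805/1.81035 = 0.9970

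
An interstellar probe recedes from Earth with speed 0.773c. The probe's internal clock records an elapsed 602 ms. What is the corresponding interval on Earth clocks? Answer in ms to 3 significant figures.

Δt ≈ 949 ms

γ = 1/√(1 − 0.773²) = 1.5763
Time dilation: Δt = γτ₀ = 1.5763 × 602 ms = 949 ms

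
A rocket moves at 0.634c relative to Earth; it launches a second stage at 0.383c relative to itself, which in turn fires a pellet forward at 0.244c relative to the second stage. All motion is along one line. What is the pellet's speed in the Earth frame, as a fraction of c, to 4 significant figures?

u ≈ 0.8855c

Compose boost 2: (0.383 + 0.634)/(1 + 0.383×0.634) = 1.017/1.24282 = 0.818299
Compose boost 3: (0.244 + 0.818299)/(1 + 0.244×0.818299) = 1.06230/1.19966 = 0.8855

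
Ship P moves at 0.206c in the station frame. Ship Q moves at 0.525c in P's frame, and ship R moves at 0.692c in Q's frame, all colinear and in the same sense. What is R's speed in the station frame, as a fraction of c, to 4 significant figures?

u ≈ 0.9280c

Compose boost 2: (0.525 + 0.206)/(1 + 0.525×0.206) = 0.7310/1.10815 = 0.659658
Compose boost 3: (0.692 + 0.659658)/(1 + 0.692×0.659658) = 1.35166/1.45648 = 0.9280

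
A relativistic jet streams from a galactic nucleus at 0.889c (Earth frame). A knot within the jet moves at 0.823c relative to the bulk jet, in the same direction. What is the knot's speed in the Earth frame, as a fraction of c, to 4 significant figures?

u ≈ 0.9887c

Relativistic velocity addition: u = (u' + v)/(1 + u'v/c²)
= (0.823 + 0.889)/(1 + 0.823×0.889) = 1.712/1.73165 = 0.9887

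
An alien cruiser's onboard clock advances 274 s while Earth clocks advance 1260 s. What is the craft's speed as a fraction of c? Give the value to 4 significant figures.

β ≈ 0.9761

γ = Δt/τ₀ = 1260/274 = 4.59854
β = √(1 − 1/γ²) = √(1 − 1/4.59854²) = 0.9761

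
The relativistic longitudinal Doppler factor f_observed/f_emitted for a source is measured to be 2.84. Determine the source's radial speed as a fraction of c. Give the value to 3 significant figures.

β ≈ 0.779

f_obs/f_src = √((1+β)/(1−β)) = 2.84  ⇒  (1+β)/(1−β) = 8.0656
β = |1 − D²|/(1 + D²) = |1 − 8.0656|/(1 + 8.0656) = 0.779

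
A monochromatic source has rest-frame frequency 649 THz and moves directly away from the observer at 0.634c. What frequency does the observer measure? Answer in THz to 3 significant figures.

Relativistic Doppler: f_obs = f_src √((1−β)/(1+β))
= 649 × √(0.36600/1.6340) = 649 × 0.47328 = 307 THz

f_obs ≈ 307 THz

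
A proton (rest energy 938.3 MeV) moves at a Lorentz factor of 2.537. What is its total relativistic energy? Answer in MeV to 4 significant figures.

E ≈ 2380 MeV

γ = 2.537 (given)
E = γm₀c² = 2.537 × 938.3 MeV = 2380 MeV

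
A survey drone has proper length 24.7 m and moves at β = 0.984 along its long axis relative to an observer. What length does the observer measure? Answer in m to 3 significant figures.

L ≈ 4.40 m

γ = 1/√(1 − 0.984²) = 5.6127
Length contraction: L = L₀/γ = 24.7/5.6127 = 4.40 m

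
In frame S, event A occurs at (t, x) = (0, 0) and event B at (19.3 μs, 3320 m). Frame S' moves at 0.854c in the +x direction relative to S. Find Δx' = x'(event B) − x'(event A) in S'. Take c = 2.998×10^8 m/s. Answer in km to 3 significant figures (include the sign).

Δx' ≈ -3.12 km

γ = 1/√(1 − 0.854²) = 1.9221
Δx' = γ(Δx − vΔt) = 1.9221 × (3320 m − 0.854×(2.998×10^8 m/s)×19.3×10^-6 s)
= 1.9221 × (-1621.4 m) = -3.12 km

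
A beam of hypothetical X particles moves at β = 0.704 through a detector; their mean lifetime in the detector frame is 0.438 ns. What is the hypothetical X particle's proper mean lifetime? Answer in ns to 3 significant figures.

τ₀ ≈ 0.311 ns

γ = 1/√(1 − 0.704²) = 1.4081
Proper time: τ₀ = Δt/γ = 0.438/1.4081 = 0.311 ns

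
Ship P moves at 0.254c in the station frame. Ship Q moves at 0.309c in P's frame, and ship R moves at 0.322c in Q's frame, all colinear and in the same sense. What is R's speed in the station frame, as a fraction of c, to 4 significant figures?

u ≈ 0.7226c

Compose boost 2: (0.309 + 0.254)/(1 + 0.309×0.254) = 0.5630/1.07849 = 0.522028
Compose boost 3: (0.322 + 0.522028)/(1 + 0.322×0.522028) = 0.844028/1.16809 = 0.7226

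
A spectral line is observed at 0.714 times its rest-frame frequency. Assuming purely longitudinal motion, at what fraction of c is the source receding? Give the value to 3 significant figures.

f_obs/f_src = √((1−β)/(1+β)) = 0.714  ⇒  (1−β)/(1+β) = 0.50980
β = |1 − D²|/(1 + D²) = |1 − 0.50980|/(1 + 0.50980) = 0.325

β ≈ 0.325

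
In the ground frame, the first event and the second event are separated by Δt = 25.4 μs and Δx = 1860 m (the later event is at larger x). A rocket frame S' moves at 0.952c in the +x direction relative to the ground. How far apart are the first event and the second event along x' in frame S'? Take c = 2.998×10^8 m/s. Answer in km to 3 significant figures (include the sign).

γ = 1/√(1 − 0.952²) = 3.2669
Δx' = γ(Δx − vΔt) = 3.2669 × (1860 m − 0.952×(2.998×10^8 m/s)×25.4×10^-6 s)
= 3.2669 × (-5389.4 m) = -17.6 km

Δx' ≈ -17.6 km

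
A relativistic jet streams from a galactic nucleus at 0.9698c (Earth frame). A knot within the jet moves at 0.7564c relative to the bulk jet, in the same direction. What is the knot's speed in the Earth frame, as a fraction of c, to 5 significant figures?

Relativistic velocity addition: u = (u' + v)/(1 + u'v/c²)
= (0.7564 + 0.9698)/(1 + 0.7564×0.9698) = 1.7262/1.733557 = 0.99576

u ≈ 0.99576c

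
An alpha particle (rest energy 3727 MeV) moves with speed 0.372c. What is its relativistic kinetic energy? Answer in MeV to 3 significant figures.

K ≈ 288 MeV

γ = 1/√(1 − 0.372²) = 1.0773
K = (γ − 1)m₀c² = (1.0773 − 1) × 3727 MeV = 0.077316 × 3727 MeV = 288 MeV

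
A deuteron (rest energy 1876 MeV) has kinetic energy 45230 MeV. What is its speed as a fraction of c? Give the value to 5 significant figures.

γ = 1 + K/(m₀c²) = 1 + 45230/1876 = 25.10981
β = √(1 − 1/γ²) = 0.99921

β ≈ 0.99921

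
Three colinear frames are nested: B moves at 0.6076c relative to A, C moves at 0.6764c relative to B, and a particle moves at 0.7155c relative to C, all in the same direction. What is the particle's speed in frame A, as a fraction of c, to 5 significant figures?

Compose boost 2: (0.6764 + 0.6076)/(1 + 0.6764×0.6076) = 1.2840/1.410981 = 0.9100054
Compose boost 3: (0.7155 + 0.9100054)/(1 + 0.7155×0.9100054) = 1.625505/1.651109 = 0.98449

u ≈ 0.98449c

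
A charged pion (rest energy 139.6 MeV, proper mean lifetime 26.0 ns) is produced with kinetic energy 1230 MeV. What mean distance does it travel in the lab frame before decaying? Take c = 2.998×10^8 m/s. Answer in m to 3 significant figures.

γ = 1 + K/(m₀c²) = 1 + 1230/139.6 = 9.8109
β = √(1 − 1/γ²) = 0.99479
Dilated lifetime: γτ₀ = 9.8109 × 26.0 ns = 255.08 ns
d = βc·γτ₀ = 0.99479 × (2.998×10^8 m/s) × 2.5508×10^-7 s = 76.1 m

d ≈ 76.1 m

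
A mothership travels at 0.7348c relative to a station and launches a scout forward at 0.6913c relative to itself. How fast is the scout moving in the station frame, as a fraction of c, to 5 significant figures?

Compose boost 2: (0.6913 + 0.7348)/(1 + 0.6913×0.7348) = 1.4261/1.507967 = 0.94571

u ≈ 0.94571c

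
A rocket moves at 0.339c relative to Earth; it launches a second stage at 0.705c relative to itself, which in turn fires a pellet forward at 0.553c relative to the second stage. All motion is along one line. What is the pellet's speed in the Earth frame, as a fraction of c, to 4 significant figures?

Compose boost 2: (0.705 + 0.339)/(1 + 0.705×0.339) = 1.044/1.23900 = 0.842618
Compose boost 3: (0.553 + 0.842618)/(1 + 0.553×0.842618) = 1.39562/1.46597 = 0.9520

u ≈ 0.9520c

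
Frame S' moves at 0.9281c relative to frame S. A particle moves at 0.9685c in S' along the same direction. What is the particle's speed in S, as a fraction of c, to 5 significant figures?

Relativistic velocity addition: u = (u' + v)/(1 + u'v/c²)
= (0.9685 + 0.9281)/(1 + 0.9685×0.9281) = 1.8966/1.898865 = 0.99881

u ≈ 0.99881c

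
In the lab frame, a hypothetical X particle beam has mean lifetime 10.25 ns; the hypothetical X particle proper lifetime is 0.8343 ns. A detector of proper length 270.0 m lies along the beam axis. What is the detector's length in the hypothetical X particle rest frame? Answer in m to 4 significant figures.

Time dilation ⇒ γ = Δt/τ₀ = 10.25/0.8343 = 12.2857
Length contraction: L = L₀/γ = 270.0/12.2857 = 21.98 m

L ≈ 21.98 m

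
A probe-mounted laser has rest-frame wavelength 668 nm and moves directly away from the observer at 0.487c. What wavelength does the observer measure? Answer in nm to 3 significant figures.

Relativistic Doppler: λ_obs = λ_src √((1+β)/(1−β))
= 668 × √(1.4870/0.51300) = 668 × 1.7025 = 1140 nm

λ_obs ≈ 1140 nm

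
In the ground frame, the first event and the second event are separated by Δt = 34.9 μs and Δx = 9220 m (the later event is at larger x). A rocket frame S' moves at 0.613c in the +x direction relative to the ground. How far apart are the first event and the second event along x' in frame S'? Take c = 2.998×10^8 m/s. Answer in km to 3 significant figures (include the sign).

γ = 1/√(1 − 0.613²) = 1.2657
Δx' = γ(Δx − vΔt) = 1.2657 × (9220 m − 0.613×(2.998×10^8 m/s)×34.9×10^-6 s)
= 1.2657 × (2806.2 m) = 3.55 km

Δx' ≈ 3.55 km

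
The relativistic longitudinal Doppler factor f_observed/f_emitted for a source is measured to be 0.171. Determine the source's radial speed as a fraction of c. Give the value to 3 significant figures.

f_obs/f_src = √((1−β)/(1+β)) = 0.171  ⇒  (1−β)/(1+β) = 0.029241
β = |1 − D²|/(1 + D²) = |1 − 0.029241|/(1 + 0.029241) = 0.943

β ≈ 0.943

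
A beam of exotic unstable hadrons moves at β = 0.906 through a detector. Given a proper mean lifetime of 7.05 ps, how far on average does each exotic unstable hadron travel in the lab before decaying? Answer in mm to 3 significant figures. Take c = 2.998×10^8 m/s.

γ = 1/√(1 − 0.906²) = 2.3625
Dilated lifetime: Δt = γτ₀ = 2.3625 × 7.05 ps = 16.656 ps
d = vΔt = 0.906c × 16.656 ps = 2.7162×10^8 m/s × 1.6656×10^-11 s = 4.52 mm

d ≈ 4.52 mm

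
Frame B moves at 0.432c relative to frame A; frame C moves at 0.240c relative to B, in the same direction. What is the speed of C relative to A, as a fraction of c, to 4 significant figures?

u ≈ 0.6089c

Compose boost 2: (0.240 + 0.432)/(1 + 0.240×0.432) = 0.6720/1.10368 = 0.6089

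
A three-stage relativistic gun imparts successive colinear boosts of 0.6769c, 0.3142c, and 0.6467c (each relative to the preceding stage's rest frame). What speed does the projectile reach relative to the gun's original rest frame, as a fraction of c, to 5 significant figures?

u ≈ 0.95777c

Compose boost 2: (0.3142 + 0.6769)/(1 + 0.3142×0.6769) = 0.99110/1.212682 = 0.8172794
Compose boost 3: (0.6467 + 0.8172794)/(1 + 0.6467×0.8172794) = 1.463979/1.528535 = 0.95777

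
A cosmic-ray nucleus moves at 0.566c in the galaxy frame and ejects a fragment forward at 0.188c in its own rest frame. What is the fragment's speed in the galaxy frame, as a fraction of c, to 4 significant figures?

Compose boost 2: (0.188 + 0.566)/(1 + 0.188×0.566) = 0.7540/1.10641 = 0.6815

u ≈ 0.6815c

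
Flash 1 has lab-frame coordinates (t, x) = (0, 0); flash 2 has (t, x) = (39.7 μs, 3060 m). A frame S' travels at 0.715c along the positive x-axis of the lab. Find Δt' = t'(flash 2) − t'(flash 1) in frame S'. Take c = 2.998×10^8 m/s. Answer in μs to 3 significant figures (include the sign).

Δt' ≈ 46.3 μs

γ = 1/√(1 − 0.715²) = 1.4304
Δt' = γ(Δt − vΔx/c²) = 1.4304 × (39.7 μs − 0.715×3060 m / (2.998×10^8 m/s))
= 1.4304 × (32.402 μs) = 46.3 μs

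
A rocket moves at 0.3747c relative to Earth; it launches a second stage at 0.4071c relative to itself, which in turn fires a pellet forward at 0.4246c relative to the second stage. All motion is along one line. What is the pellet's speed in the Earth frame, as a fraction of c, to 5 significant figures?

Compose boost 2: (0.4071 + 0.3747)/(1 + 0.4071×0.3747) = 0.78180/1.152540 = 0.6783276
Compose boost 3: (0.4246 + 0.6783276)/(1 + 0.4246×0.6783276) = 1.102928/1.288018 = 0.85630

u ≈ 0.85630c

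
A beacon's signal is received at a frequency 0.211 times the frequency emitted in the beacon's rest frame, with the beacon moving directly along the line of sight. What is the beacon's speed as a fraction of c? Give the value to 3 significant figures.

f_obs/f_src = √((1−β)/(1+β)) = 0.211  ⇒  (1−β)/(1+β) = 0.044521
β = |1 − D²|/(1 + D²) = |1 − 0.044521|/(1 + 0.044521) = 0.915

β ≈ 0.915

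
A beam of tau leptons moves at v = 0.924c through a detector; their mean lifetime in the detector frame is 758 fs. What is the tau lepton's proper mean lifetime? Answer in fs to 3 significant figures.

τ₀ ≈ 290 fs

γ = 1/√(1 − 0.924²) = 2.6151
Proper time: τ₀ = Δt/γ = 758/2.6151 = 290 fs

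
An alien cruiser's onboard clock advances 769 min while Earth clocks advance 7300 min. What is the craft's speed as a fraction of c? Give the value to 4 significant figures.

γ = Δt/τ₀ = 7300/769 = 9.49285
β = √(1 − 1/γ²) = √(1 − 1/9.49285²) = 0.9944

β ≈ 0.9944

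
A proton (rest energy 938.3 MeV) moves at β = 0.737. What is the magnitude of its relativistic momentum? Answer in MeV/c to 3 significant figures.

γ = 1/√(1 − 0.737²) = 1.4795
p = γβm₀c = 1.4795 × 0.737 × 938.3 MeV/c = 1020 MeV/c

p ≈ 1020 MeV/c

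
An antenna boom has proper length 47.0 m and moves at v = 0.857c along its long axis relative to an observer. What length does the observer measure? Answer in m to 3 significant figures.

γ = 1/√(1 − 0.857²) = 1.9406
Length contraction: L = L₀/γ = 47.0/1.9406 = 24.2 m

L ≈ 24.2 m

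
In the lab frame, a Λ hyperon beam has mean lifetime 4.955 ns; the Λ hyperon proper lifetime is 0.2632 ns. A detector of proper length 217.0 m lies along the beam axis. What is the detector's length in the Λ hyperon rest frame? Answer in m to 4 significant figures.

Time dilation ⇒ γ = Δt/τ₀ = 4.955/0.2632 = 18.8260
Length contraction: L = L₀/γ = 217.0/18.8260 = 11.53 m

L ≈ 11.53 m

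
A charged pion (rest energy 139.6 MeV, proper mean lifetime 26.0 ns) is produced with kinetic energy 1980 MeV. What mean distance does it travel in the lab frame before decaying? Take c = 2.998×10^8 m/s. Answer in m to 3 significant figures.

d ≈ 118 m

γ = 1 + K/(m₀c²) = 1 + 1980/139.6 = 15.183
β = √(1 − 1/γ²) = 0.99783
Dilated lifetime: γτ₀ = 15.183 × 26.0 ns = 394.77 ns
d = βc·γτ₀ = 0.99783 × (2.998×10^8 m/s) × 3.9477×10^-7 s = 118 m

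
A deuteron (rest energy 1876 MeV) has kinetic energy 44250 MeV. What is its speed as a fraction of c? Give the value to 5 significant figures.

β ≈ 0.99917

γ = 1 + K/(m₀c²) = 1 + 44250/1876 = 24.58742
β = √(1 − 1/γ²) = 0.99917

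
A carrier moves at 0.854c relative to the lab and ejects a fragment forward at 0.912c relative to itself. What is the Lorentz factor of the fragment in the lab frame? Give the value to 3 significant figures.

u_lab = (0.912 + 0.854)/(1 + 0.912×0.854) = 1.766/1.77885 = 0.992777
γ = 1/√(1 − 0.992777²) = 8.34

γ ≈ 8.34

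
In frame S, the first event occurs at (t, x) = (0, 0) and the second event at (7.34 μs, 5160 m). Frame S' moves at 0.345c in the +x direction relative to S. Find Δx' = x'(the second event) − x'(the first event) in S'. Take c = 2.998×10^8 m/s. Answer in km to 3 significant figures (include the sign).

Δx' ≈ 4.69 km

γ = 1/√(1 − 0.345²) = 1.0654
Δx' = γ(Δx − vΔt) = 1.0654 × (5160 m − 0.345×(2.998×10^8 m/s)×7.34×10^-6 s)
= 1.0654 × (4400.8 m) = 4.69 km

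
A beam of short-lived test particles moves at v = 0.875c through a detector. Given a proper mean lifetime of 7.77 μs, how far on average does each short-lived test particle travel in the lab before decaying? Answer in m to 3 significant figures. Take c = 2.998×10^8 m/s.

γ = 1/√(1 − 0.875²) = 2.0656
Dilated lifetime: Δt = γτ₀ = 2.0656 × 7.77 μs = 16.050 μs
d = vΔt = 0.875c × 16.050 μs = 2.6232×10^8 m/s × 1.6050×10^-5 s = 4210 m

d ≈ 4210 m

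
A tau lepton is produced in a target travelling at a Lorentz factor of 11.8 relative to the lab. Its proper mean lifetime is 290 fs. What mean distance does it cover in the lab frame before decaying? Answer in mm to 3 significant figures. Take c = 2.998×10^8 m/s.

d ≈ 1.02 mm

β = √(1 − 1/γ²) = √(1 − 1/11.8²) = 0.99640
Dilated lifetime: Δt = γτ₀ = 11.8 × 290 fs = 3422.0 fs
d = vΔt = 0.99640c × 3422.0 fs = 2.9872×10^8 m/s × 3.4220×10^-12 s = 1.02 mm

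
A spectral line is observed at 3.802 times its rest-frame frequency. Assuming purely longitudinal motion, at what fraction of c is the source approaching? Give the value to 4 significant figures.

β ≈ 0.8706

f_obs/f_src = √((1+β)/(1−β)) = 3.802  ⇒  (1+β)/(1−β) = 14.4552
β = |1 − D²|/(1 + D²) = |1 − 14.4552|/(1 + 14.4552) = 0.8706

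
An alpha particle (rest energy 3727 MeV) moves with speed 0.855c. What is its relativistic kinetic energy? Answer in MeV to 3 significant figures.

K ≈ 3460 MeV

γ = 1/√(1 − 0.855²) = 1.9282
K = (γ − 1)m₀c² = (1.9282 − 1) × 3727 MeV = 0.92816 × 3727 MeV = 3460 MeV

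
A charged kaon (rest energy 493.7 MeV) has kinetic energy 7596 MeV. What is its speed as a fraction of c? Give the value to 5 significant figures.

β ≈ 0.99814

γ = 1 + K/(m₀c²) = 1 + 7596/493.7 = 16.38586
β = √(1 − 1/γ²) = 0.99814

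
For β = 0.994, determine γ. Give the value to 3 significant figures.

γ = 1/√(1 − β²) = 1/√(1 − 0.994²) = 1/√(0.011964) = 9.14

γ ≈ 9.14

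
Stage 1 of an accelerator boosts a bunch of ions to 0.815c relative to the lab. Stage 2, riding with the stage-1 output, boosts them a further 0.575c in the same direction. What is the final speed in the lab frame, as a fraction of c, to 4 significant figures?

Compose boost 2: (0.575 + 0.815)/(1 + 0.575×0.815) = 1.390/1.46862 = 0.9465

u ≈ 0.9465c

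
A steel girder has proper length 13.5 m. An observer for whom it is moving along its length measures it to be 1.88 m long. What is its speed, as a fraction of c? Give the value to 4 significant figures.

β ≈ 0.9903

γ = L₀/L = 13.5/1.88 = 7.18085
β = √(1 − 1/γ²) = 0.9903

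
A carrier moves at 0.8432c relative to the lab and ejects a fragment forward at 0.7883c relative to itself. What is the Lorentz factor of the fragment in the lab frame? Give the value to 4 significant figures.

u_lab = (0.7883 + 0.8432)/(1 + 0.7883×0.8432) = 1.6315/1.664695 = 0.9800597
γ = 1/√(1 − 0.9800597²) = 5.033

γ ≈ 5.033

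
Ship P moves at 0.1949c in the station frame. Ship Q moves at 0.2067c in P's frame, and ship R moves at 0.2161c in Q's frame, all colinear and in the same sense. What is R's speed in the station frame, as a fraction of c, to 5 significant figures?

Compose boost 2: (0.2067 + 0.1949)/(1 + 0.2067×0.1949) = 0.40160/1.040286 = 0.3860477
Compose boost 3: (0.2161 + 0.3860477)/(1 + 0.2161×0.3860477) = 0.6021477/1.083425 = 0.55578

u ≈ 0.55578c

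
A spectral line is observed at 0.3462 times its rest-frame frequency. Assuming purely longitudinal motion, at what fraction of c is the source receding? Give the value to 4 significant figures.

β ≈ 0.7859

f_obs/f_src = √((1−β)/(1+β)) = 0.3462  ⇒  (1−β)/(1+β) = 0.119854
β = |1 − D²|/(1 + D²) = |1 − 0.119854|/(1 + 0.119854) = 0.7859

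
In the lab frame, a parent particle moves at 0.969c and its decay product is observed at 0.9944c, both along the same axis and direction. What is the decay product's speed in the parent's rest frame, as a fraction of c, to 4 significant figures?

u' ≈ 0.6973c

Inverse velocity addition: u' = (u − v)/(1 − uv/c²)
= (0.9944 − 0.969)/(1 − 0.9944×0.969) = 0.02540/0.0364264 = 0.6973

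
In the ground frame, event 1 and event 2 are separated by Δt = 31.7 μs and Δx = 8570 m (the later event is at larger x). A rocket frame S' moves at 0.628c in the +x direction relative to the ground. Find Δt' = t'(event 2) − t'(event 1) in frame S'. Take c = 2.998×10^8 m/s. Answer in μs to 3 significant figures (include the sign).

Δt' ≈ 17.7 μs

γ = 1/√(1 − 0.628²) = 1.2850
Δt' = γ(Δt − vΔx/c²) = 1.2850 × (31.7 μs − 0.628×8570 m / (2.998×10^8 m/s))
= 1.2850 × (13.748 μs) = 17.7 μs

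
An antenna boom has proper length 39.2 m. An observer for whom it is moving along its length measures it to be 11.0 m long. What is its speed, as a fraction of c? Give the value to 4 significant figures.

β ≈ 0.9598

γ = L₀/L = 39.2/11.0 = 3.56364
β = √(1 − 1/γ²) = 0.9598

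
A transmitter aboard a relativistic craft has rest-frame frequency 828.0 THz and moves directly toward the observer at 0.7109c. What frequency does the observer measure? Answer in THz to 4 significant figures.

f_obs ≈ 2014 THz

Relativistic Doppler: f_obs = f_src √((1+β)/(1−β))
= 828.0 × √(1.71090/0.289100) = 828.0 × 2.43270 = 2014 THz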